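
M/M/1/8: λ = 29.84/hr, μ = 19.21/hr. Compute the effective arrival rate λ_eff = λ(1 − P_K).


ρ = 1.5534; P_K = (1−ρ)ρ^8/(1−ρ^9) = 0.363130
λ_eff = λ(1 − P_K) = 29.84·(1 − 0.363130) = 29.84·0.636870 = 19.0042 /hr

Final: 19.0042 /hr


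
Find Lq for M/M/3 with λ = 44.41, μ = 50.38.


a = λ/μ = 0.8815; ρ = a/3 = 0.2938
P₀ = 0.411238
Lq = P₀·a^c·ρ / (c!·(1−ρ)²) = 0.411238·0.68496·0.2938/(6·0.49867)
= 0.02766

Final: 0.02766


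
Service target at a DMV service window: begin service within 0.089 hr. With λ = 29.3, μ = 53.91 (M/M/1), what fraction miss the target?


ρ = 29.3/53.91 = 0.5435
P(Wq > t) = ρ·e^{−(μ−λ)t} = 0.5435·e^{−2.1903}
= 0.5435·0.111884 = 0.060809

Final: 0.060809


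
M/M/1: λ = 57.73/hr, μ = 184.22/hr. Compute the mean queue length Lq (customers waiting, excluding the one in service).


ρ = 57.73/184.22 = 0.3134
Lq = ρ²/(1−ρ) = 0.09820/0.6866 = 0.1430

Final: 0.1430


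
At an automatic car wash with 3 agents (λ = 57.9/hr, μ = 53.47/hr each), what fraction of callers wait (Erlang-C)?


a = λ/μ = 1.0829; ρ = a/3 = 0.3610
P₀ = 0.333302 (from M/M/c formula)
C(c,a) = [a^c/(c!(1−ρ))]·P₀ = [1.26971/(6·0.6390)]·0.333302
= 0.33115·0.333302 = 0.110372

Final: 0.110372


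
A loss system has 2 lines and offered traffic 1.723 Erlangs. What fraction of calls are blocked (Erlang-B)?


B(c,a) = (a^c/c!) / Σ_{k=0}^{c} a^k/k!
a^2/2! = 1.484365
Σ terms (k=0..2): 1.00000 + 1.72300 + 1.48436 = 4.207365
B = 1.484365/4.207365 = 0.352801

Final: 0.352801


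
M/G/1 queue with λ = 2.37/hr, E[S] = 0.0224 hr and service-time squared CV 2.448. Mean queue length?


ρ = λ·E[S] = 2.37·0.0224 = 0.05309
Lq = ρ²(1+C_s²)/(2(1−ρ)) = 0.002818·(1+2.448)/(2·0.9469)
= 0.002818·3.4480/1.8938 = 0.005131

Final: 0.005131


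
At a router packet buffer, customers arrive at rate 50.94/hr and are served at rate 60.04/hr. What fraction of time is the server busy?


ρ = λ/μ = 50.94/60.04 = 0.8484

Final: 0.8484


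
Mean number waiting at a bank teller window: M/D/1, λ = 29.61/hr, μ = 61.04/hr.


ρ = 29.61/61.04 = 0.4851
M/D/1: Lq = ρ²/(2(1−ρ)) = 0.2353/(2·0.5149) = 0.22850

Final: 0.22850


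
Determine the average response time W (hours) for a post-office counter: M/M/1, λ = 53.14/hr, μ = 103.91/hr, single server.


W = 1/(μ−λ) = 1/(103.91 − 53.14) = 1/50.77 = 0.01970 hr

Final: 0.01970 hr


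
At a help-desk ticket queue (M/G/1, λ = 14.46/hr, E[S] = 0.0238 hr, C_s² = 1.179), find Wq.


ρ = λ·E[S] = 14.46·0.0238 = 0.3441
E[S²] = E[S]²(1+C_s²) = 0.0238²·(1+1.179) = 0.001234
Wq = λ·E[S²]/(2(1−ρ)) = 14.46·0.001234/(2·0.6559) = 0.01361 hr

Final: 0.01361 hr


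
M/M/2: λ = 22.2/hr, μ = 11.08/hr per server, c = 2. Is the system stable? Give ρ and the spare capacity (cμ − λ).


Total capacity cμ = 2·11.08 = 22.16/hr
ρ = λ/(cμ) = 22.2/22.16 = 1.0018
Stable ⇔ ρ < 1: NO
Spare capacity = cμ − λ = 22.16 − 22.2 = -0.04/hr

Final: ρ = 1.0018; unstable; margin = -0.04/hr


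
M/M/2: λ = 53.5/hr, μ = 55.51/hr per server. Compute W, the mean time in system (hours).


a = 0.9638; ρ = 0.4819; P₀ = 0.349623
Lq = P₀·a^c·ρ/(c!(1−ρ)²) = 0.29151
Wq = Lq/λ = 0.29151/53.5 = 0.005449 hr
W = Wq + 1/μ = 0.005449 + 0.01801 = 0.02346 hr

Final: 0.02346 hr


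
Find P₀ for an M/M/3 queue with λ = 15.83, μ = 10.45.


a = λ/μ = 15.83/10.45 = 1.5148; ρ = a/c = 0.5049
Σ_{k=0}^{2} a^k/k! (terms k=0..2) = 1.00000 + 1.51483 + 1.14736 = 3.66219
Tail: a^3/(3!(1−ρ)) = 3.47611/(6·0.4951) = 1.17028
P₀ = 1/(3.66219 + 1.17028) = 1/4.83247 = 0.206934

Final: 0.206934


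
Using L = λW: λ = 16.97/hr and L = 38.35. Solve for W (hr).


W = L/λ = 38.35/16.97 = 2.2599 hr

Final: 2.2599 hr


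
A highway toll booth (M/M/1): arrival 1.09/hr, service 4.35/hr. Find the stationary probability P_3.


ρ = 1.09/4.35 = 0.2506
P_n = (1−ρ)·ρ^n = (1 − 0.2506)·0.2506^3 = 0.7494·0.015733 = 0.011791

Final: 0.011791


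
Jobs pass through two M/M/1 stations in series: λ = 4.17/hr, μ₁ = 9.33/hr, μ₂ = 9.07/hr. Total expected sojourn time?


Each node sees arrival rate λ = 4.17/hr (tandem ⇒ throughput preserved).
W₁ = 1/(μ₁−λ) = 1/(9.33−4.17) = 0.19380 hr
W₂ = 1/(μ₂−λ) = 1/(9.07−4.17) = 0.20408 hr
W_total = W₁ + W₂ = 0.19380 + 0.20408 = 0.39788 hr

Final: 0.39788 hr


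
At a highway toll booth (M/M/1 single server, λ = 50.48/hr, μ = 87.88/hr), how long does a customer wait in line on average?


ρ = 50.48/87.88 = 0.5744
Wq = ρ/(μ−λ) = 0.5744/(87.88 − 50.48) = 0.5744/37.40 = 0.01536 hr

Final: 0.01536 hr


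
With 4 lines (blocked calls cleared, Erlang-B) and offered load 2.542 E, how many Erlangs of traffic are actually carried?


B(4,2.542) = 0.154642 (Erlang-B)
Carried load = a(1 − B) = 2.542·(1 − 0.154642) = 2.542·0.845358 = 2.1489 E

Final: 2.1489 Erlangs


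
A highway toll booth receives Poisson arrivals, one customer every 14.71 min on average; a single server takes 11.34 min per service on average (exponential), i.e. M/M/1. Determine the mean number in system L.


λ = 60/14.71 = 4.0789 /hr
μ = 60/11.34 = 5.2910 /hr
ρ = λ/μ = 4.0789/5.2910 = 0.7709
L = ρ/(1−ρ) = 0.7709/0.2291 = 3.3650

Final: 3.3650


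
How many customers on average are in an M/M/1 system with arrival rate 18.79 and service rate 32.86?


ρ = λ/μ = 18.79/32.86 = 0.5718
L = ρ/(1−ρ) = 0.5718/(1 − 0.5718) = 0.5718/0.4282 = 1.3355

Final: 1.3355


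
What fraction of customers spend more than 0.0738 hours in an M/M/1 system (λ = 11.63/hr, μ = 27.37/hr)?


W ~ Exponential(μ−λ) for M/M/1.
μ − λ = 27.37 − 11.63 = 15.7400
P(W > t) = e^{−(μ−λ)t} = e^{−1.1616} = 0.312981

Final: 0.312981


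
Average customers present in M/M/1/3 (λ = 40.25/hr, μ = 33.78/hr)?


ρ = 40.25/33.78 = 1.1915
L = ρ[1 − (K+1)ρ^K + Kρ^(K+1)] / [(1−ρ)(1−ρ^(K+1))]
Numerator: 1.1915·(1 − 4·1.691682 + 3·2.015696) = 0.334057
Denominator: (-0.1915)·(-1.015696) = 0.194540
L = 0.334057/0.194540 = 1.7172

Final: 1.7172


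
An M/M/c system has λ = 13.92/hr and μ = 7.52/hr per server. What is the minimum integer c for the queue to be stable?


Stability requires cμ > λ ⇔ c > λ/μ.
λ/μ = 13.92/7.52 = 1.8511
Minimum integer c = ⌊1.8511⌋ + 1 = 2
Check: 2·7.52 = 15.04 > 13.92, while 1·7.52 = 7.52 ≤ 13.92

Final: 2 servers


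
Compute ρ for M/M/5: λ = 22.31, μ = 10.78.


ρ = λ/(cμ) = 22.31/(5·10.78) = 22.31/53.90 = 0.4139

Final: 0.4139


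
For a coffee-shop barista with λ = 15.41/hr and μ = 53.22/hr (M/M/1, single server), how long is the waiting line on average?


ρ = 15.41/53.22 = 0.2896
Lq = ρ²/(1−ρ) = 0.08384/0.7104 = 0.1180

Final: 0.1180


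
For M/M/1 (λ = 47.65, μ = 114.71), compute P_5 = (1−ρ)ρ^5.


ρ = 47.65/114.71 = 0.4154
P_n = (1−ρ)·ρ^n = (1 − 0.4154)·0.4154^5 = 0.5846·0.012368 = 0.007231

Final: 0.007231


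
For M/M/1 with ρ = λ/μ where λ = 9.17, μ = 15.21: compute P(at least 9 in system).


ρ = 9.17/15.21 = 0.6029
P(N ≥ n) = ρ^n = 0.6029^9 = 0.010524

Final: 0.010524


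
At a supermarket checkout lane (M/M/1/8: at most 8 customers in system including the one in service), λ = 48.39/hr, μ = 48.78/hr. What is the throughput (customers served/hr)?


ρ = 0.9920; P_K = (1−ρ)ρ^8/(1−ρ^9) = 0.107577
λ_eff = λ(1 − P_K) = 48.39·(1 − 0.107577) = 48.39·0.892423 = 43.1843 /hr

Final: 43.1843 /hr


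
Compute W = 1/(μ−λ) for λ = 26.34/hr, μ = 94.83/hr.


W = 1/(μ−λ) = 1/(94.83 − 26.34) = 1/68.49 = 0.01460 hr

Final: 0.01460 hr


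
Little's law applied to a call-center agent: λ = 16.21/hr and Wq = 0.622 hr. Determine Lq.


Lq = λWq = 16.21·0.622 = 10.0826

Final: 10.0826


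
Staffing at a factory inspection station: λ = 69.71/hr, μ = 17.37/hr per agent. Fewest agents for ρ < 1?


Stability requires cμ > λ ⇔ c > λ/μ.
λ/μ = 69.71/17.37 = 4.0132
Minimum integer c = ⌊4.0132⌋ + 1 = 5
Check: 5·17.37 = 86.85 > 69.71, while 4·17.37 = 69.48 ≤ 69.71

Final: 5 servers


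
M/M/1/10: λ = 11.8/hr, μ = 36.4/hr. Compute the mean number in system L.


ρ = 11.8/36.4 = 0.3242
L = ρ[1 − (K+1)ρ^K + Kρ^(K+1)] / [(1−ρ)(1−ρ^(K+1))]
Numerator: 0.3242·(1 − 11·0.00001282 + 10·0.000004155) = 0.324144
Denominator: (0.6758)·(0.999996) = 0.675821
L = 0.324144/0.675821 = 0.4796

Final: 0.4796


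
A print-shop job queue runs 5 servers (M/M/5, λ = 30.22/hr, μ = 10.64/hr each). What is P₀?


a = λ/μ = 30.22/10.64 = 2.8402; ρ = a/c = 0.5680
Σ_{k=0}^{4} a^k/k! (terms k=0..4) = 1.00000 + 2.84023 + 4.03344 + 3.81863 + 2.71144 = 14.40373
Tail: a^5/(5!(1−ρ)) = 184.82647/(120·0.4320) = 3.56570
P₀ = 1/(14.40373 + 3.56570) = 1/17.96943 = 0.055650

Final: 0.055650


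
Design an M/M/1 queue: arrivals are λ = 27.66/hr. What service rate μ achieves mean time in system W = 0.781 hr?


W = 1/(μ−λ) ⇒ μ − λ = 1/W = 1/0.781 = 1.2804
μ = λ + 1/W = 27.66 + 1.2804 = 28.9404 per hr

Final: 28.9404 /hr


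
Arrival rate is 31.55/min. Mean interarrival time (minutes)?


Mean interarrival time = 1/λ = 1/31.55 minute = 0.03170 minute
In minutes: 0.03170 × 1 = 0.03170 min

Final: 0.03170 min


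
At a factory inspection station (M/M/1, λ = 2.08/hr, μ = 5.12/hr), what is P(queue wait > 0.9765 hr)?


ρ = 2.08/5.12 = 0.4062
P(Wq > t) = ρ·e^{−(μ−λ)t} = 0.4062·e^{−2.9686}
= 0.4062·0.051377 = 0.020872

Final: 0.020872


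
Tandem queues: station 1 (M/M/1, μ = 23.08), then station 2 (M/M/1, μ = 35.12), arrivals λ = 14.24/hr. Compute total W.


Each node sees arrival rate λ = 14.24/hr (tandem ⇒ throughput preserved).
W₁ = 1/(μ₁−λ) = 1/(23.08−14.24) = 0.11312 hr
W₂ = 1/(μ₂−λ) = 1/(35.12−14.24) = 0.04789 hr
W_total = W₁ + W₂ = 0.11312 + 0.04789 = 0.16101 hr

Final: 0.16101 hr


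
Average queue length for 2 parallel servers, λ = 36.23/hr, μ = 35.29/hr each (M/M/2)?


a = λ/μ = 1.0266; ρ = a/2 = 0.5133
P₀ = 0.321599
Lq = P₀·a^c·ρ / (c!·(1−ρ)²) = 0.321599·1.05398·0.5133/(2·0.23686)
= 0.36729

Final: 0.36729


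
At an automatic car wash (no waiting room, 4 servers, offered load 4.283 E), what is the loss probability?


B(c,a) = (a^c/c!) / Σ_{k=0}^{c} a^k/k!
a^4/4! = 14.021067
Σ terms (k=0..4): 1.00000 + 4.28300 + 9.17204 + 13.09462 + 14.02107 = 41.570733
B = 14.021067/41.570733 = 0.337282

Final: 0.337282


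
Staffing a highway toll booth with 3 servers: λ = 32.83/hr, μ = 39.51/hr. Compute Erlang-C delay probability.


a = λ/μ = 0.8309; ρ = a/3 = 0.2770
P₀ = 0.433201 (from M/M/c formula)
C(c,a) = [a^c/(c!(1−ρ))]·P₀ = [0.57371/(6·0.7230)]·0.433201
= 0.13225·0.433201 = 0.057290

Final: 0.057290


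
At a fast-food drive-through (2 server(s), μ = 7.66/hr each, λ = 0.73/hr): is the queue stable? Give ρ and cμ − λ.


Total capacity cμ = 2·7.66 = 15.32/hr
ρ = λ/(cμ) = 0.73/15.32 = 0.04765
Stable ⇔ ρ < 1: YES
Spare capacity = cμ − λ = 15.32 − 0.73 = 14.59/hr

Final: ρ = 0.04765; stable; margin = 14.59/hr


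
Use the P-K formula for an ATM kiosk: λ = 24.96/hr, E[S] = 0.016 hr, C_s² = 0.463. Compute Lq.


ρ = λ·E[S] = 24.96·0.016 = 0.3994
Lq = ρ²(1+C_s²)/(2(1−ρ)) = 0.1595·(1+0.463)/(2·0.6006)
= 0.1595·1.4630/1.2013 = 0.19424

Final: 0.19424


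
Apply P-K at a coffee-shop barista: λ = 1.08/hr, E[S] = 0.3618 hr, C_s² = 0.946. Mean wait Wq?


ρ = λ·E[S] = 1.08·0.3618 = 0.3907
E[S²] = E[S]²(1+C_s²) = 0.3618²·(1+0.946) = 0.254730
Wq = λ·E[S²]/(2(1−ρ)) = 1.08·0.254730/(2·0.6093) = 0.22577 hr

Final: 0.22577 hr


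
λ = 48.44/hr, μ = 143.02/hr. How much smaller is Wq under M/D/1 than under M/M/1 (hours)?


ρ = 48.44/143.02 = 0.3387
Wq(M/M/1) = ρ/(μ−λ) = 0.3387/94.58 = 0.003581 hr
Wq(M/D/1) = ρ/(2(μ−λ)) = 0.001791 hr
Savings = 0.003581 − 0.001791 = 0.001791 hr

Final: 0.001791 hr


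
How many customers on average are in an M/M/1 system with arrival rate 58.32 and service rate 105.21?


ρ = λ/μ = 58.32/105.21 = 0.5543
L = ρ/(1−ρ) = 0.5543/(1 − 0.5543) = 0.5543/0.4457 = 1.2438

Final: 1.2438


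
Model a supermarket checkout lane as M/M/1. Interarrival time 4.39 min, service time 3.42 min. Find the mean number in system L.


λ = 60/4.39 = 13.6674 /hr
μ = 60/3.42 = 17.5439 /hr
ρ = λ/μ = 13.6674/17.5439 = 0.7790
L = ρ/(1−ρ) = 0.7790/0.2210 = 3.5258

Final: 3.5258


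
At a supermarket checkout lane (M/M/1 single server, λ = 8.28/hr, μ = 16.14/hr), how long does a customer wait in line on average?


ρ = 8.28/16.14 = 0.5130
Wq = ρ/(μ−λ) = 0.5130/(16.14 − 8.28) = 0.5130/7.86 = 0.06527 hr

Final: 0.06527 hr


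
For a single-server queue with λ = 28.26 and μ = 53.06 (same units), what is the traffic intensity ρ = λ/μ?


ρ = λ/μ = 28.26/53.06 = 0.5326

Final: 0.5326


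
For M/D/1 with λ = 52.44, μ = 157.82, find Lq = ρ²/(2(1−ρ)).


ρ = 52.44/157.82 = 0.3323
M/D/1: Lq = ρ²/(2(1−ρ)) = 0.1104/(2·0.6677) = 0.08268

Final: 0.08268


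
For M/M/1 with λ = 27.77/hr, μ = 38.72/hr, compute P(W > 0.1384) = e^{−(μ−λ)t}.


W ~ Exponential(μ−λ) for M/M/1.
μ − λ = 38.72 − 27.77 = 10.9500
P(W > t) = e^{−(μ−λ)t} = e^{−1.5155} = 0.219703

Final: 0.219703


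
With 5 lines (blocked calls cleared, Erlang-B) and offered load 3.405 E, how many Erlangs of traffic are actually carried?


B(5,3.405) = 0.145599 (Erlang-B)
Carried load = a(1 − B) = 3.405·(1 − 0.145599) = 3.405·0.854401 = 2.9092 E

Final: 2.9092 Erlangs


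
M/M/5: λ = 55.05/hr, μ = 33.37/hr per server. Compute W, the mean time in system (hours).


a = 1.6497; ρ = 0.3299; P₀ = 0.191599
Lq = P₀·a^c·ρ/(c!(1−ρ)²) = 0.01434
Wq = Lq/λ = 0.01434/55.05 = 0.0002604 hr
W = Wq + 1/μ = 0.0002604 + 0.02997 = 0.03023 hr

Final: 0.03023 hr


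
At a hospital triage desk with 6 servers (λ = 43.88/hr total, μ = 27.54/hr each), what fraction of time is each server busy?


ρ = λ/(cμ) = 43.88/(6·27.54) = 43.88/165.24 = 0.2656

Final: 0.2656


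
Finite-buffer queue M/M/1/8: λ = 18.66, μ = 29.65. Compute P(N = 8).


ρ = λ/μ = 18.66/29.65 = 0.6293
P_K = (1−ρ)ρ^K/(1−ρ^(K+1)) = (0.3707·0.024609)/(1 − 0.015488)
= 0.009122/0.984512 = 0.009265

Final: 0.009265


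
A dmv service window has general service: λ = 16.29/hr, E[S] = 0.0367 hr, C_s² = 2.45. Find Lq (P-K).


ρ = λ·E[S] = 16.29·0.0367 = 0.5978
Lq = ρ²(1+C_s²)/(2(1−ρ)) = 0.3574·(1+2.45)/(2·0.4022)
= 0.3574·3.4500/0.8043 = 1.53309

Final: 1.53309


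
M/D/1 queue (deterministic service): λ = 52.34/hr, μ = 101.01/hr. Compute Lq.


ρ = 52.34/101.01 = 0.5182
M/D/1: Lq = ρ²/(2(1−ρ)) = 0.2685/(2·0.4818) = 0.27862

Final: 0.27862


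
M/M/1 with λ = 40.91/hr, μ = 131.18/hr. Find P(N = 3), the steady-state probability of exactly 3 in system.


ρ = 40.91/131.18 = 0.3119
P_n = (1−ρ)·ρ^n = (1 − 0.3119)·0.3119^3 = 0.6881·0.030331 = 0.020872

Final: 0.020872


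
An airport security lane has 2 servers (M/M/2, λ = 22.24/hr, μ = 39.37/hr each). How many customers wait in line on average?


a = λ/μ = 0.5649; ρ = a/2 = 0.2824
P₀ = 0.559517
Lq = P₀·a^c·ρ / (c!·(1−ρ)²) = 0.559517·0.31911·0.2824/(2·0.51488)
= 0.04897

Final: 0.04897


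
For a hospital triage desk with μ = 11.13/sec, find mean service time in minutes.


Mean service time = 1/μ = 1/11.13 second = 0.08985 second
In minutes: 0.08985 × 0.0166667 = 0.001497 min

Final: 0.001497 min


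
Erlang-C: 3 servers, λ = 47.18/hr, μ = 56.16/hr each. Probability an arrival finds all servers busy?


a = λ/μ = 0.8401; ρ = a/3 = 0.2800
P₀ = 0.429141 (from M/M/c formula)
C(c,a) = [a^c/(c!(1−ρ))]·P₀ = [0.59292/(6·0.7200)]·0.429141
= 0.13726·0.429141 = 0.058902

Final: 0.058902


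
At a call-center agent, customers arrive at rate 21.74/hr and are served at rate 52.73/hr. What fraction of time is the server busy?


ρ = λ/μ = 21.74/52.73 = 0.4123

Final: 0.4123


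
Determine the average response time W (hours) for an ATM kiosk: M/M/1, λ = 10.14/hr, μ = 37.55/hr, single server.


W = 1/(μ−λ) = 1/(37.55 − 10.14) = 1/27.41 = 0.03648 hr

Final: 0.03648 hr


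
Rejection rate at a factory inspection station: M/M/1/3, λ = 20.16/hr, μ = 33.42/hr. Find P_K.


ρ = λ/μ = 20.16/33.42 = 0.6032
P_K = (1−ρ)ρ^K/(1−ρ^(K+1)) = (0.3968·0.219509)/(1 − 0.132415)
= 0.087094/0.867585 = 0.100387

Final: 0.100387


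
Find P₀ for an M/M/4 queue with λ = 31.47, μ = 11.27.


a = λ/μ = 31.47/11.27 = 2.7924; ρ = a/c = 0.6981
Σ_{k=0}^{3} a^k/k! (terms k=0..3) = 1.00000 + 2.79237 + 3.89866 + 3.62884 = 11.31987
Tail: a^4/(4!(1−ρ)) = 60.79828/(24·0.3019) = 8.39085
P₀ = 1/(11.31987 + 8.39085) = 1/19.71071 = 0.050734

Final: 0.050734


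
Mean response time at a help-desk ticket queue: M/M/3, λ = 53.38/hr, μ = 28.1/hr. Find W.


a = 1.8996; ρ = 0.6332; P₀ = 0.127895
Lq = P₀·a^c·ρ/(c!(1−ρ)²) = 0.68777
Wq = Lq/λ = 0.68777/53.38 = 0.01288 hr
W = Wq + 1/μ = 0.01288 + 0.03559 = 0.04847 hr

Final: 0.04847 hr


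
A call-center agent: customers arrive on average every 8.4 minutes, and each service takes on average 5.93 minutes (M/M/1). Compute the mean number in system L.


λ = 60/8.4 = 7.1429 /hr
μ = 60/5.93 = 10.1180 /hr
ρ = λ/μ = 7.1429/10.1180 = 0.7060
L = ρ/(1−ρ) = 0.7060/0.2940 = 2.4008

Final: 2.4008


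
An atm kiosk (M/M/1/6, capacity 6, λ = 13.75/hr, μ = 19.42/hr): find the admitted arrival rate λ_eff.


ρ = 0.7080; P_K = (1−ρ)ρ^6/(1−ρ^7) = 0.040386
λ_eff = λ(1 − P_K) = 13.75·(1 − 0.040386) = 13.75·0.959614 = 13.1947 /hr

Final: 13.1947 /hr


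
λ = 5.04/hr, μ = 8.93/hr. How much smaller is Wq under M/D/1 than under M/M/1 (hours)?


ρ = 5.04/8.93 = 0.5644
Wq(M/M/1) = ρ/(μ−λ) = 0.5644/3.89 = 0.14509 hr
Wq(M/D/1) = ρ/(2(μ−λ)) = 0.07254 hr
Savings = 0.14509 − 0.07254 = 0.07254 hr

Final: 0.07254 hr


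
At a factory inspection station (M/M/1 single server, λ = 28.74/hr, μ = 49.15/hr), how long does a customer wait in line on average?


ρ = 28.74/49.15 = 0.5847
Wq = ρ/(μ−λ) = 0.5847/(49.15 − 28.74) = 0.5847/20.41 = 0.02865 hr

Final: 0.02865 hr


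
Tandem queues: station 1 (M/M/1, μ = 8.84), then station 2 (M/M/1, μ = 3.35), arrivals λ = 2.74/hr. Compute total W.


Each node sees arrival rate λ = 2.74/hr (tandem ⇒ throughput preserved).
W₁ = 1/(μ₁−λ) = 1/(8.84−2.74) = 0.16393 hr
W₂ = 1/(μ₂−λ) = 1/(3.35−2.74) = 1.63934 hr
W_total = W₁ + W₂ = 0.16393 + 1.63934 = 1.80328 hr

Final: 1.80328 hr


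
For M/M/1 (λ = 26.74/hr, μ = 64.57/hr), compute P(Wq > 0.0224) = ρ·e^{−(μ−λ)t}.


ρ = 26.74/64.57 = 0.4141
P(Wq > t) = ρ·e^{−(μ−λ)t} = 0.4141·e^{−0.8474}
= 0.4141·0.428531 = 0.177465

Final: 0.177465


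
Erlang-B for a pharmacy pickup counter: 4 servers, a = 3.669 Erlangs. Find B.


B(c,a) = (a^c/c!) / Σ_{k=0}^{c} a^k/k!
a^4/4! = 7.550568
Σ terms (k=0..4): 1.00000 + 3.66900 + 6.73078 + 8.23174 + 7.55057 = 27.182093
B = 7.550568/27.182093 = 0.277777

Final: 0.277777


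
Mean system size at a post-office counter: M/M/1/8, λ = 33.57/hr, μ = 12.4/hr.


ρ = 33.57/12.4 = 2.7073
L = ρ[1 − (K+1)ρ^K + Kρ^(K+1)] / [(1−ρ)(1−ρ^(K+1))]
Numerator: 2.7073·(1 − 9·2885.607438 + 8·7812.084006) = 98888.570615
Denominator: (-1.7073)·(-7811.084006) = 13335.536162
L = 98888.570615/13335.536162 = 7.4154

Final: 7.4154


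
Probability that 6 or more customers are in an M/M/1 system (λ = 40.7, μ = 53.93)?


ρ = 40.7/53.93 = 0.7547
P(N ≥ n) = ρ^n = 0.7547^6 = 0.184750

Final: 0.184750


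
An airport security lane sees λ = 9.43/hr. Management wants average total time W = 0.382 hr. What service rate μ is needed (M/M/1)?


W = 1/(μ−λ) ⇒ μ − λ = 1/W = 1/0.382 = 2.6178
μ = λ + 1/W = 9.43 + 2.6178 = 12.0478 per hr

Final: 12.0478 /hr


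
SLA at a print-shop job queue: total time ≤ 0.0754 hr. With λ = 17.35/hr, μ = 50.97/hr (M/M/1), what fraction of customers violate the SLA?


W ~ Exponential(μ−λ) for M/M/1.
μ − λ = 50.97 − 17.35 = 33.6200
P(W > t) = e^{−(μ−λ)t} = e^{−2.5349} = 0.079266

Final: 0.079266


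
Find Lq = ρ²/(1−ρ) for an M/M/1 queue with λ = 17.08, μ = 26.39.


ρ = 17.08/26.39 = 0.6472
Lq = ρ²/(1−ρ) = 0.4189/0.3528 = 1.1874

Final: 1.1874


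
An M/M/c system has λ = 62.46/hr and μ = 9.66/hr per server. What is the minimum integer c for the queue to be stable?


Stability requires cμ > λ ⇔ c > λ/μ.
λ/μ = 62.46/9.66 = 6.4658
Minimum integer c = ⌊6.4658⌋ + 1 = 7
Check: 7·9.66 = 67.62 > 62.46, while 6·9.66 = 57.96 ≤ 62.46

Final: 7 servers


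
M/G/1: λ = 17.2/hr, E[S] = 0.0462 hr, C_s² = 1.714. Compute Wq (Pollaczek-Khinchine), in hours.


ρ = λ·E[S] = 17.2·0.0462 = 0.7946
E[S²] = E[S]²(1+C_s²) = 0.0462²·(1+1.714) = 0.005793
Wq = λ·E[S²]/(2(1−ρ)) = 17.2·0.005793/(2·0.2054) = 0.24259 hr

Final: 0.24259 hr


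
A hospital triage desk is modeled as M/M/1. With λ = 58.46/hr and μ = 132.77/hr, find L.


ρ = λ/μ = 58.46/132.77 = 0.4403
L = ρ/(1−ρ) = 0.4403/(1 − 0.4403) = 0.4403/0.5597 = 0.7867

Final: 0.7867


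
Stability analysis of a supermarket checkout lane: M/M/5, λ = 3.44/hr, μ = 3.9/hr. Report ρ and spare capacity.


Total capacity cμ = 5·3.9 = 19.50/hr
ρ = λ/(cμ) = 3.44/19.50 = 0.1764
Stable ⇔ ρ < 1: YES
Spare capacity = cμ − λ = 19.50 − 3.44 = 16.06/hr

Final: ρ = 0.1764; stable; margin = 16.06/hr


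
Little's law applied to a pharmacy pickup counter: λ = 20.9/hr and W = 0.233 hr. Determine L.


L = λW = 20.9·0.233 = 4.8697

Final: 4.8697


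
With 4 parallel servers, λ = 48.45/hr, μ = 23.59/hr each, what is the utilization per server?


ρ = λ/(cμ) = 48.45/(4·23.59) = 48.45/94.36 = 0.5135

Final: 0.5135


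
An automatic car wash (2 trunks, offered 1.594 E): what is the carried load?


B(2,1.594) = 0.328748 (Erlang-B)
Carried load = a(1 − B) = 1.594·(1 − 0.328748) = 1.594·0.671252 = 1.0700 E

Final: 1.0700 Erlangs


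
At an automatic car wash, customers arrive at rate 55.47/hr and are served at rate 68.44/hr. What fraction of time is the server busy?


ρ = λ/μ = 55.47/68.44 = 0.8105

Final: 0.8105


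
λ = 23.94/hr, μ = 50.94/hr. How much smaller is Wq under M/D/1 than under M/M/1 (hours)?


ρ = 23.94/50.94 = 0.4700
Wq(M/M/1) = ρ/(μ−λ) = 0.4700/27.00 = 0.01741 hr
Wq(M/D/1) = ρ/(2(μ−λ)) = 0.008703 hr
Savings = 0.01741 − 0.008703 = 0.008703 hr

Final: 0.008703 hr


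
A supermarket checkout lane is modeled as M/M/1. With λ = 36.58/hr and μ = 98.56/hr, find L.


ρ = λ/μ = 36.58/98.56 = 0.3711
L = ρ/(1−ρ) = 0.3711/(1 − 0.3711) = 0.3711/0.6289 = 0.5902

Final: 0.5902


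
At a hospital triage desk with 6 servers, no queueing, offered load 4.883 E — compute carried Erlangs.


B(6,4.883) = 0.183039 (Erlang-B)
Carried load = a(1 − B) = 4.883·(1 − 0.183039) = 4.883·0.816961 = 3.9892 E

Final: 3.9892 Erlangs


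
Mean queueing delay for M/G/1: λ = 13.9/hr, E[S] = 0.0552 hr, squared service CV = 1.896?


ρ = λ·E[S] = 13.9·0.0552 = 0.7673
E[S²] = E[S]²(1+C_s²) = 0.0552²·(1+1.896) = 0.008824
Wq = λ·E[S²]/(2(1−ρ)) = 13.9·0.008824/(2·0.2327) = 0.26353 hr

Final: 0.26353 hr


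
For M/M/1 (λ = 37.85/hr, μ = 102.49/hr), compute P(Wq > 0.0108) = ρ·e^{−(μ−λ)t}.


ρ = 37.85/102.49 = 0.3693
P(Wq > t) = ρ·e^{−(μ−λ)t} = 0.3693·e^{−0.6981}
= 0.3693·0.497524 = 0.183738

Final: 0.183738


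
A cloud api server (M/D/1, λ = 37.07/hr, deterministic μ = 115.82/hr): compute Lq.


ρ = 37.07/115.82 = 0.3201
M/D/1: Lq = ρ²/(2(1−ρ)) = 0.1024/(2·0.6799) = 0.07533

Final: 0.07533


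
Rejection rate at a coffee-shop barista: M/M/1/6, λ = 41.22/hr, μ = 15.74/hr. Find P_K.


ρ = λ/μ = 41.22/15.74 = 2.6188
P_K = (1−ρ)ρ^K/(1−ρ^(K+1)) = (-1.6188·322.566719)/(1 − 844.739527)
= -522.172808/-843.739527 = 0.618879

Final: 0.618879


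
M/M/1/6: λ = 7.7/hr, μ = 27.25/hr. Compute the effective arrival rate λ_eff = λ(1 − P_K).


ρ = 0.2826; P_K = (1−ρ)ρ^6/(1−ρ^7) = 0.0003652
λ_eff = λ(1 − P_K) = 7.7·(1 − 0.0003652) = 7.7·0.999635 = 7.6972 /hr

Final: 7.6972 /hr


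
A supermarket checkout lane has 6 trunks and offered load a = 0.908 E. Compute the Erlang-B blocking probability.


B(c,a) = (a^c/c!) / Σ_{k=0}^{c} a^k/k!
a^6/6! = 0.0007784
Σ terms (k=0..6): 1.00000 + 0.90800 + 0.41223 + 0.12477 + 0.02832 + 0.005143 + 0.0007784 = 2.479245
B = 0.0007784/2.479245 = 0.0003140

Final: 0.0003140


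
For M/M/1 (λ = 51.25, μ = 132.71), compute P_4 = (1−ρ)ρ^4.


ρ = 51.25/132.71 = 0.3862
P_n = (1−ρ)·ρ^n = (1 − 0.3862)·0.3862^4 = 0.6138·0.022241 = 0.013652

Final: 0.013652


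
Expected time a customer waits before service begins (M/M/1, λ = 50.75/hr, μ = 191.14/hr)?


ρ = 50.75/191.14 = 0.2655
Wq = ρ/(μ−λ) = 0.2655/(191.14 − 50.75) = 0.2655/140.39 = 0.001891 hr

Final: 0.001891 hr


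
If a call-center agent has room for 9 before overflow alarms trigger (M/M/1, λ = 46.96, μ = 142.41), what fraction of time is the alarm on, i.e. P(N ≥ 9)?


ρ = 46.96/142.41 = 0.3298
P(N ≥ n) = ρ^n = 0.3298^9 = 0.00004610

Final: 0.00004610


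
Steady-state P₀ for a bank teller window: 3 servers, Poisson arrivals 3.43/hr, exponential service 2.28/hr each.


a = λ/μ = 3.43/2.28 = 1.5044; ρ = a/c = 0.5015
Σ_{k=0}^{2} a^k/k! (terms k=0..2) = 1.00000 + 1.50439 + 1.13159 = 3.63597
Tail: a^3/(3!(1−ρ)) = 3.40469/(6·0.4985) = 1.13823
P₀ = 1/(3.63597 + 1.13823) = 1/4.77420 = 0.209459

Final: 0.209459


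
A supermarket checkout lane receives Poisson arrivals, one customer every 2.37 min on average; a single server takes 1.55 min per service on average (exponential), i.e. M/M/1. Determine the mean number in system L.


λ = 60/2.37 = 25.3165 /hr
μ = 60/1.55 = 38.7097 /hr
ρ = λ/μ = 25.3165/38.7097 = 0.6540
L = ρ/(1−ρ) = 0.6540/0.3460 = 1.8902

Final: 1.8902


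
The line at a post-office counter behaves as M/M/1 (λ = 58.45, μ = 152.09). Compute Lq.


ρ = 58.45/152.09 = 0.3843
Lq = ρ²/(1−ρ) = 0.1477/0.6157 = 0.2399

Final: 0.2399


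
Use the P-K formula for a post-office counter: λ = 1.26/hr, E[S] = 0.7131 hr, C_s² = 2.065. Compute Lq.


ρ = λ·E[S] = 1.26·0.7131 = 0.8985
Lq = ρ²(1+C_s²)/(2(1−ρ)) = 0.8073·(1+2.065)/(2·0.1015)
= 0.8073·3.0650/0.2030 = 12.18995

Final: 12.18995


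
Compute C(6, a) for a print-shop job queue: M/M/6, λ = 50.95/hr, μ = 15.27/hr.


a = λ/μ = 3.3366; ρ = a/6 = 0.5561
P₀ = 0.034457 (from M/M/c formula)
C(c,a) = [a^c/(c!(1−ρ))]·P₀ = [1379.84692/(720·0.4439)]·0.034457
= 4.31732·0.034457 = 0.148761

Final: 0.148761


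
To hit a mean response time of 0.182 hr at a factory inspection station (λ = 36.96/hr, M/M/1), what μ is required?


W = 1/(μ−λ) ⇒ μ − λ = 1/W = 1/0.182 = 5.4945
μ = λ + 1/W = 36.96 + 5.4945 = 42.4545 per hr

Final: 42.4545 /hr


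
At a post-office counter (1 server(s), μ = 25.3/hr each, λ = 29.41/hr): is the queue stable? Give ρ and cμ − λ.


Total capacity cμ = 1·25.3 = 25.30/hr
ρ = λ/(cμ) = 29.41/25.30 = 1.1625
Stable ⇔ ρ < 1: NO
Spare capacity = cμ − λ = 25.30 − 29.41 = -4.11/hr

Final: ρ = 1.1625; unstable; margin = -4.11/hr


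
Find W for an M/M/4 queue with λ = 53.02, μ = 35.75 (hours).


a = 1.4831; ρ = 0.3708; P₀ = 0.224877
Lq = P₀·a^c·ρ/(c!(1−ρ)²) = 0.04245
Wq = Lq/λ = 0.04245/53.02 = 0.0008006 hr
W = Wq + 1/μ = 0.0008006 + 0.02797 = 0.02877 hr

Final: 0.02877 hr


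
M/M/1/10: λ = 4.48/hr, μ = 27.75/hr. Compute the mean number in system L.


ρ = 4.48/27.75 = 0.1614
L = ρ[1 − (K+1)ρ^K + Kρ^(K+1)] / [(1−ρ)(1−ρ^(K+1))]
Numerator: 0.1614·(1 − 11·0.00000001203 + 10·0.000000001942) = 0.161441
Denominator: (0.8386)·(1.000000) = 0.838559
L = 0.161441/0.838559 = 0.1925

Final: 0.1925


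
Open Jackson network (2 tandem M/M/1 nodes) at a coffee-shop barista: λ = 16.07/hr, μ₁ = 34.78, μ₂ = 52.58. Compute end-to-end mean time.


Each node sees arrival rate λ = 16.07/hr (tandem ⇒ throughput preserved).
W₁ = 1/(μ₁−λ) = 1/(34.78−16.07) = 0.05345 hr
W₂ = 1/(μ₂−λ) = 1/(52.58−16.07) = 0.02739 hr
W_total = W₁ + W₂ = 0.05345 + 0.02739 = 0.08084 hr

Final: 0.08084 hr


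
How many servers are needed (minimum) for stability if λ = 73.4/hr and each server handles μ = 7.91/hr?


Stability requires cμ > λ ⇔ c > λ/μ.
λ/μ = 73.4/7.91 = 9.2794
Minimum integer c = ⌊9.2794⌋ + 1 = 10
Check: 10·7.91 = 79.10 > 73.4, while 9·7.91 = 71.19 ≤ 73.4

Final: 10 servers


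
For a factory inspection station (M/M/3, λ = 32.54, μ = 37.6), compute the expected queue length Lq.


a = λ/μ = 0.8654; ρ = a/3 = 0.2885
P₀ = 0.418107
Lq = P₀·a^c·ρ / (c!·(1−ρ)²) = 0.418107·0.64817·0.2885/(6·0.50627)
= 0.02574

Final: 0.02574


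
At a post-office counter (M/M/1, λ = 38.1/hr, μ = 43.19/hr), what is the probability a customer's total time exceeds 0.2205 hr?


W ~ Exponential(μ−λ) for M/M/1.
μ − λ = 43.19 − 38.1 = 5.0900
P(W > t) = e^{−(μ−λ)t} = e^{−1.1223} = 0.325516

Final: 0.325516


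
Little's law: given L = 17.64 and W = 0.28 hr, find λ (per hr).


λ = L/W = 17.64/0.28 = 63.0000 /hr

Final: 63.0000 /hr


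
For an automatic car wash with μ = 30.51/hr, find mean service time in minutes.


Mean service time = 1/μ = 1/30.51 hour = 0.03278 hour
In minutes: 0.03278 × 60 = 1.9666 min

Final: 1.9666 min


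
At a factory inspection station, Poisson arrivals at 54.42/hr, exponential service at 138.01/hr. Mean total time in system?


W = 1/(μ−λ) = 1/(138.01 − 54.42) = 1/83.59 = 0.01196 hr

Final: 0.01196 hr


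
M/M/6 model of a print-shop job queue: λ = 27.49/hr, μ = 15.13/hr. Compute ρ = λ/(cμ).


ρ = λ/(cμ) = 27.49/(6·15.13) = 27.49/90.78 = 0.3028

Final: 0.3028


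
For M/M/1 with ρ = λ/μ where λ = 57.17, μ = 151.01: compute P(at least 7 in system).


ρ = 57.17/151.01 = 0.3786
P(N ≥ n) = ρ^n = 0.3786^7 = 0.001115

Final: 0.001115


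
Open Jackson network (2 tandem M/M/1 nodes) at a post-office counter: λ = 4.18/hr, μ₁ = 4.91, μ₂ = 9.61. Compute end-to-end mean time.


Each node sees arrival rate λ = 4.18/hr (tandem ⇒ throughput preserved).
W₁ = 1/(μ₁−λ) = 1/(4.91−4.18) = 1.36986 hr
W₂ = 1/(μ₂−λ) = 1/(9.61−4.18) = 0.18416 hr
W_total = W₁ + W₂ = 1.36986 + 0.18416 = 1.55403 hr

Final: 1.55403 hr


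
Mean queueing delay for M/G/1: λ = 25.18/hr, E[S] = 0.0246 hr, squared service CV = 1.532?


ρ = λ·E[S] = 25.18·0.0246 = 0.6194
E[S²] = E[S]²(1+C_s²) = 0.0246²·(1+1.532) = 0.001532
Wq = λ·E[S²]/(2(1−ρ)) = 25.18·0.001532/(2·0.3806) = 0.05069 hr

Final: 0.05069 hr


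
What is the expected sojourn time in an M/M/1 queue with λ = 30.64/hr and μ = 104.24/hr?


W = 1/(μ−λ) = 1/(104.24 − 30.64) = 1/73.60 = 0.01359 hr

Final: 0.01359 hr


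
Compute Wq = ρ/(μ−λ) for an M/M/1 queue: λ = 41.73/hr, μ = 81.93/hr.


ρ = 41.73/81.93 = 0.5093
Wq = ρ/(μ−λ) = 0.5093/(81.93 − 41.73) = 0.5093/40.20 = 0.01267 hr

Final: 0.01267 hr


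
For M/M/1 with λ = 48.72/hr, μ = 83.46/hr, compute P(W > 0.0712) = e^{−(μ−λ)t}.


W ~ Exponential(μ−λ) for M/M/1.
μ − λ = 83.46 − 48.72 = 34.7400
P(W > t) = e^{−(μ−λ)t} = e^{−2.4735} = 0.084290

Final: 0.084290


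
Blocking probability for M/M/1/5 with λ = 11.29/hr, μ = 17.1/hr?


ρ = λ/μ = 11.29/17.1 = 0.6602
P_K = (1−ρ)ρ^K/(1−ρ^(K+1)) = (0.3398·0.125455)/(1 − 0.082830)
= 0.042625/0.917170 = 0.046475

Final: 0.046475


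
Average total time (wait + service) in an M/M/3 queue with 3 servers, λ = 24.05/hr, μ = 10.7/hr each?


a = 2.2477; ρ = 0.7492; P₀ = 0.075074
Lq = P₀·a^c·ρ/(c!(1−ρ)²) = 1.69261
Wq = Lq/λ = 1.69261/24.05 = 0.07038 hr
W = Wq + 1/μ = 0.07038 + 0.09346 = 0.16384 hr

Final: 0.16384 hr


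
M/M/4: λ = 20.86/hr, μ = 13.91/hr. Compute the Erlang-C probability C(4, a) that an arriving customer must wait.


a = λ/μ = 1.4996; ρ = a/4 = 0.3749
P₀ = 0.221076 (from M/M/c formula)
C(c,a) = [a^c/(c!(1−ρ))]·P₀ = [5.05765/(24·0.6251)]·0.221076
= 0.33713·0.221076 = 0.074531

Final: 0.074531


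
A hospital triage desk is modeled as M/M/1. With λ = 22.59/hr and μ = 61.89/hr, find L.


ρ = λ/μ = 22.59/61.89 = 0.3650
L = ρ/(1−ρ) = 0.3650/(1 − 0.3650) = 0.3650/0.6350 = 0.5748

Final: 0.5748


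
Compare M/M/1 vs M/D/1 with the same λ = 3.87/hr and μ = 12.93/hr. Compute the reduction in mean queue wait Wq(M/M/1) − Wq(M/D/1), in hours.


ρ = 3.87/12.93 = 0.2993
Wq(M/M/1) = ρ/(μ−λ) = 0.2993/9.06 = 0.03304 hr
Wq(M/D/1) = ρ/(2(μ−λ)) = 0.01652 hr
Savings = 0.03304 − 0.01652 = 0.01652 hr

Final: 0.01652 hr


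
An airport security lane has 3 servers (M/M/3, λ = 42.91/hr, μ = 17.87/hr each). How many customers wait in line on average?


a = λ/μ = 2.4012; ρ = a/3 = 0.8004
P₀ = 0.056036
Lq = P₀·a^c·ρ / (c!·(1−ρ)²) = 0.056036·13.84528·0.8004/(6·0.03984)
= 2.59810

Final: 2.59810


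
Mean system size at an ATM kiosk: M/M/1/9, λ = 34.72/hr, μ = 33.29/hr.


ρ = 34.72/33.29 = 1.0430
L = ρ[1 − (K+1)ρ^K + Kρ^(K+1)] / [(1−ρ)(1−ρ^(K+1))]
Numerator: 1.0430·(1 − 10·1.460136 + 9·1.522857) = 0.108839
Denominator: (-0.04296)·(-0.522857) = 0.022460
L = 0.108839/0.022460 = 4.8460

Final: 4.8460


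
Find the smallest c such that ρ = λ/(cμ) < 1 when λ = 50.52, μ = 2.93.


Stability requires cμ > λ ⇔ c > λ/μ.
λ/μ = 50.52/2.93 = 17.2423
Minimum integer c = ⌊17.2423⌋ + 1 = 18
Check: 18·2.93 = 52.74 > 50.52, while 17·2.93 = 49.81 ≤ 50.52

Final: 18 servers


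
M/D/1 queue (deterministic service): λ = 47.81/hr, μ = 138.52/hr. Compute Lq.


ρ = 47.81/138.52 = 0.3451
M/D/1: Lq = ρ²/(2(1−ρ)) = 0.1191/(2·0.6549) = 0.09096

Final: 0.09096


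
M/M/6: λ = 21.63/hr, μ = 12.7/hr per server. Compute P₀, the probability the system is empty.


a = λ/μ = 21.63/12.7 = 1.7031; ρ = a/c = 0.2839
Σ_{k=0}^{5} a^k/k! (terms k=0..5) = 1.00000 + 1.70315 + 1.45036 + 0.82339 + 0.35059 + 0.11942 = 5.44691
Tail: a^6/(6!(1−ρ)) = 24.40713/(720·0.7161) = 0.04734
P₀ = 1/(5.44691 + 0.04734) = 1/5.49425 = 0.182008

Final: 0.182008


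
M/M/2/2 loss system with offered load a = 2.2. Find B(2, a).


B(c,a) = (a^c/c!) / Σ_{k=0}^{c} a^k/k!
a^2/2! = 2.420000
Σ terms (k=0..2): 1.00000 + 2.20000 + 2.42000 = 5.620000
B = 2.420000/5.620000 = 0.430605

Final: 0.430605


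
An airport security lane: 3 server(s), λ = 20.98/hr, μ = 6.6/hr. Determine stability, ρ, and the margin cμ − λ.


Total capacity cμ = 3·6.6 = 19.80/hr
ρ = λ/(cμ) = 20.98/19.80 = 1.0596
Stable ⇔ ρ < 1: NO
Spare capacity = cμ − λ = 19.80 − 20.98 = -1.18/hr

Final: ρ = 1.0596; unstable; margin = -1.18/hr


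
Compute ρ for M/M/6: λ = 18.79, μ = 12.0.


ρ = λ/(cμ) = 18.79/(6·12.0) = 18.79/72.00 = 0.2610

Final: 0.2610


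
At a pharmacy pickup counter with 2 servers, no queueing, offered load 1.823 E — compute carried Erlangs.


B(2,1.823) = 0.370521 (Erlang-B)
Carried load = a(1 − B) = 1.823·(1 − 0.370521) = 1.823·0.629479 = 1.1475 E

Final: 1.1475 Erlangs


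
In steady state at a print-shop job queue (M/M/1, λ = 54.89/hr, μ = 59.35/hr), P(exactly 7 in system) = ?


ρ = 54.89/59.35 = 0.9249
P_n = (1−ρ)·ρ^n = (1 − 0.9249)·0.9249^7 = 0.07515·0.578772 = 0.043493

Final: 0.043493


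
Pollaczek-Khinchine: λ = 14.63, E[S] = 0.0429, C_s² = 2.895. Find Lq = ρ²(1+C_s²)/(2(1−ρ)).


ρ = λ·E[S] = 14.63·0.0429 = 0.6276
Lq = ρ²(1+C_s²)/(2(1−ρ)) = 0.3939·(1+2.895)/(2·0.3724)
= 0.3939·3.8950/0.7447 = 2.06017

Final: 2.06017


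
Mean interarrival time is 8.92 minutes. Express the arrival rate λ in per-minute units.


λ = 1/(interarrival time) in consistent units.
1 minute = 1 min, so λ = 1/8.92 = 0.1121 per minute

Final: 0.1121 /min


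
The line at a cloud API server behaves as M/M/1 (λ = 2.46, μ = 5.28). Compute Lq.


ρ = 2.46/5.28 = 0.4659
Lq = ρ²/(1−ρ) = 0.2171/0.5341 = 0.4064

Final: 0.4064


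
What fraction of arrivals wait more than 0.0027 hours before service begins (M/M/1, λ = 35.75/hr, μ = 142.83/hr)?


ρ = 35.75/142.83 = 0.2503
P(Wq > t) = ρ·e^{−(μ−λ)t} = 0.2503·e^{−0.2891}
= 0.2503·0.748925 = 0.187454

Final: 0.187454


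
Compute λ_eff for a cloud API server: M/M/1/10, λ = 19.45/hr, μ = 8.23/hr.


ρ = 2.3633; P_K = (1−ρ)ρ^10/(1−ρ^11) = 0.576909
λ_eff = λ(1 − P_K) = 19.45·(1 − 0.576909) = 19.45·0.423091 = 8.2291 /hr

Final: 8.2291 /hr


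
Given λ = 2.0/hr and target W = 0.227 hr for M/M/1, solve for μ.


W = 1/(μ−λ) ⇒ μ − λ = 1/W = 1/0.227 = 4.4053
μ = λ + 1/W = 2.0 + 4.4053 = 6.4053 per hr

Final: 6.4053 /hr


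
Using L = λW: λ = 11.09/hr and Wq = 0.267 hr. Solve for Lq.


Lq = λWq = 11.09·0.267 = 2.9610

Final: 2.9610


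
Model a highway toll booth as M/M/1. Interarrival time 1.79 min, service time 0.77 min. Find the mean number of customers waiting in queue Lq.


λ = 60/1.79 = 33.5196 /hr
μ = 60/0.77 = 77.9221 /hr
ρ = λ/μ = 33.5196/77.9221 = 0.4302
Lq = ρ²/(1−ρ) = 0.1850/0.5698 = 0.3247

Final: 0.3247


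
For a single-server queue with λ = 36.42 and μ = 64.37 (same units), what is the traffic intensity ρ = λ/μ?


ρ = λ/μ = 36.42/64.37 = 0.5658

Final: 0.5658


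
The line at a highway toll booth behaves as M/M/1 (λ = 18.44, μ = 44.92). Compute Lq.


ρ = 18.44/44.92 = 0.4105
Lq = ρ²/(1−ρ) = 0.1685/0.5895 = 0.2859

Final: 0.2859


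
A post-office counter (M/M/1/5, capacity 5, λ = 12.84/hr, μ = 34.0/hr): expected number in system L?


ρ = 12.84/34.0 = 0.3776
L = ρ[1 − (K+1)ρ^K + Kρ^(K+1)] / [(1−ρ)(1−ρ^(K+1))]
Numerator: 0.3776·(1 − 6·0.007681 + 5·0.002901) = 0.365720
Denominator: (0.6224)·(0.997099) = 0.620548
L = 0.365720/0.620548 = 0.5893

Final: 0.5893


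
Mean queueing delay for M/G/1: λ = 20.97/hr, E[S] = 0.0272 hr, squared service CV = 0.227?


ρ = λ·E[S] = 20.97·0.0272 = 0.5704
E[S²] = E[S]²(1+C_s²) = 0.0272²·(1+0.227) = 0.0009078
Wq = λ·E[S²]/(2(1−ρ)) = 20.97·0.0009078/(2·0.4296) = 0.02215 hr

Final: 0.02215 hr


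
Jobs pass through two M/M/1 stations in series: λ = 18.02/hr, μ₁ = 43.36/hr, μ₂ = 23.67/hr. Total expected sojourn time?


Each node sees arrival rate λ = 18.02/hr (tandem ⇒ throughput preserved).
W₁ = 1/(μ₁−λ) = 1/(43.36−18.02) = 0.03946 hr
W₂ = 1/(μ₂−λ) = 1/(23.67−18.02) = 0.17699 hr
W_total = W₁ + W₂ = 0.03946 + 0.17699 = 0.21645 hr

Final: 0.21645 hr


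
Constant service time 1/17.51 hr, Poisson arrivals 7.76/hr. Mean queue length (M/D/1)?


ρ = 7.76/17.51 = 0.4432
M/D/1: Lq = ρ²/(2(1−ρ)) = 0.1964/(2·0.5568) = 0.17636

Final: 0.17636


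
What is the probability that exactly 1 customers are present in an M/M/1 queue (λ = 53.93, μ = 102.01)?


ρ = 53.93/102.01 = 0.5287
P_n = (1−ρ)·ρ^n = (1 − 0.5287)·0.5287^1 = 0.4713·0.528674 = 0.249178

Final: 0.249178


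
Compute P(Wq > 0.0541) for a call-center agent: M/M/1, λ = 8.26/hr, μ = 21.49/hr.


ρ = 8.26/21.49 = 0.3844
P(Wq > t) = ρ·e^{−(μ−λ)t} = 0.3844·e^{−0.7157}
= 0.3844·0.488829 = 0.187889

Final: 0.187889
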